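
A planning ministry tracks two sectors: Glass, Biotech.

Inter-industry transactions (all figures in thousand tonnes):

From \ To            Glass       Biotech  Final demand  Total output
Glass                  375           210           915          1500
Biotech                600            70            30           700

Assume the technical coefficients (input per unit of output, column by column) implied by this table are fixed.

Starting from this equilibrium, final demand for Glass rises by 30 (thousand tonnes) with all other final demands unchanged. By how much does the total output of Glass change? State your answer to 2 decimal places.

Δx_1 = 48.65

Technical coefficients a_ij = z_ij / X_j:
  a_11 = 375/1500 = 0.25, a_21 = 600/1500 = 0.40
  a_12 = 210/700 = 0.30, a_22 = 70/700 = 0.10
I − A =
  [   0.75    -0.30]
  [  -0.40     0.90]
det(I−A) = (0.75)(0.90) − (-0.30)(-0.40) = 0.5550
adj(I−A) = [[0.90, 0.30], [0.40, 0.75]]
(I − A)⁻¹ = adj(I−A) / det(I−A) ≈
  [   1.6216     0.5405]
  [   0.7207     1.3514]
Δx = (I − A)⁻¹ Δd with Δd having +30 in the Glass component and 0 elsewhere.
So Δx_1 = L_11 · (+30), where L_11 = adj(I−A)_11 / det(I−A) = 0.90 / 0.5550.
Δx_1 = 0.90 × (+30) / 0.5550 = 27.00 / 0.5550 ≈ 48.65.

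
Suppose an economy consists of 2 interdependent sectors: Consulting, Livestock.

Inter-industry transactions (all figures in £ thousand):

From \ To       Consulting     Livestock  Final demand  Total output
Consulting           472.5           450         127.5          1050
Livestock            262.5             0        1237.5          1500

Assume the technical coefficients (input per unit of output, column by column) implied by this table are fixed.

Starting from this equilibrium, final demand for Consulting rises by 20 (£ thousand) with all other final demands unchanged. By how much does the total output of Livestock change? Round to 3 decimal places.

Technical coefficients a_ij = z_ij / X_j:
  a_11 = 472.5/1050 = 0.45, a_21 = 262.5/1050 = 0.25
  a_12 = 450/1500 = 0.30, a_22 = 0/1500 = 0.00
I − A =
  [   0.55    -0.30]
  [  -0.25     1.00]
det(I−A) = (0.55)(1.00) − (-0.30)(-0.25) = 0.4750
adj(I−A) = [[1.00, 0.30], [0.25, 0.55]]
(I − A)⁻¹ = adj(I−A) / det(I−A) ≈
  [   2.1053     0.6316]
  [   0.5263     1.1579]
Δx = (I − A)⁻¹ Δd with Δd having +20 in the Consulting component and 0 elsewhere.
So Δx_2 = L_21 · (+20), where L_21 = adj(I−A)_21 / det(I−A) = 0.25 / 0.4750.
Δx_2 = 0.25 × (+20) / 0.4750 = 5.00 / 0.4750 ≈ 10.526.

Δx_2 = 10.526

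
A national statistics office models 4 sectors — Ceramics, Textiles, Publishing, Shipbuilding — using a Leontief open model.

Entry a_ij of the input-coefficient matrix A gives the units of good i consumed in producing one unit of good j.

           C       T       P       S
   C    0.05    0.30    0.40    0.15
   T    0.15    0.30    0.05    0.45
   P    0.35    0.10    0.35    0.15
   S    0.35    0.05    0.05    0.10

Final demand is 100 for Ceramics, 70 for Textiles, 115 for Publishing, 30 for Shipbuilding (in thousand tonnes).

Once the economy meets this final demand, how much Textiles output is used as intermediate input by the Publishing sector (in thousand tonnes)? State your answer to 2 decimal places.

I − A =
  [   0.95    -0.30    -0.40    -0.15]
  [  -0.15     0.70    -0.05    -0.45]
  [  -0.35    -0.10     0.65    -0.15]
  [  -0.35    -0.05    -0.05     0.90]
Compute the cofactors C_ij = (−1)^(i+j)·(3×3 minor ij) of I−A; the adjugate is their transpose:
adj(I−A) = Cᵀ =
  [ 0.382500   0.217875   0.268875   0.217500]
  [ 0.215250   0.364875   0.179625   0.248250]
  [ 0.279750   0.200250   0.451500   0.222000]
  [ 0.176250   0.116125   0.139625   0.289000]
det(I−A) = Σ_j (I−A)_1j·C_1j = (0.95)(0.382500) + (-0.30)(0.215250) + (-0.40)(0.279750) + (-0.15)(0.176250) = 0.1604625
(I − A)⁻¹ = adj(I−A) / det(I−A) ≈
  [   2.3837     1.3578     1.6756     1.3555]
  [   1.3414     2.2739     1.1194     1.5471]
  [   1.7434     1.2480     2.8137     1.3835]
  [   1.0984     0.7237     0.8701     1.8010]
First solve x = (I − A)⁻¹ d = adj(I−A)·d / det(I−A); in particular x_P = (0.279750·100 + 0.200250·70 + 0.451500·115 + 0.222000·30) / 0.1604625 = 100.575 / 0.1604625 ≈ 626.7820.
Intermediate flow from T to P: z_TP = a_TP · x_P = 0.05 × 100.575 / 0.1604625 = 5.02875 / 0.1604625 ≈ 31.34.

z_TP = 31.34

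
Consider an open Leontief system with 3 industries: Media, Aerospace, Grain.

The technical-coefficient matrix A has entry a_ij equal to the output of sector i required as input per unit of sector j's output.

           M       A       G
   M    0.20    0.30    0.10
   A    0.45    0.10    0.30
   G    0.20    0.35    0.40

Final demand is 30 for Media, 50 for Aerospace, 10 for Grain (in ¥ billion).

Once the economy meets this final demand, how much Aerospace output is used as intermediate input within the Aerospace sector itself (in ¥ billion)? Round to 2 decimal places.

I − A =
  [   0.80    -0.30    -0.10]
  [  -0.45     0.90    -0.30]
  [  -0.20    -0.35     0.60]
Cofactors of I−A, C_ij = (−1)^(i+j)·(minor ij) (rows/columns in the sector order above):
  C_11 = (0.90)(0.60) − (-0.30)(-0.35) = 0.4350
  C_12 = −[(-0.45)(0.60) − (-0.30)(-0.20)] = 0.3300
  C_13 = (-0.45)(-0.35) − (0.90)(-0.20) = 0.3375
  C_21 = −[(-0.30)(0.60) − (-0.10)(-0.35)] = 0.2150
  C_22 = (0.80)(0.60) − (-0.10)(-0.20) = 0.4600
  C_23 = −[(0.80)(-0.35) − (-0.30)(-0.20)] = 0.3400
  C_31 = (-0.30)(-0.30) − (-0.10)(0.90) = 0.1800
  C_32 = −[(0.80)(-0.30) − (-0.10)(-0.45)] = 0.2850
  C_33 = (0.80)(0.90) − (-0.30)(-0.45) = 0.5850
det(I−A) = Σ_j (I−A)_1j·C_1j = (0.80)(0.4350) + (-0.30)(0.3300) + (-0.10)(0.3375) = 0.21525
adj(I−A) = Cᵀ =
  [ 0.4350   0.2150   0.1800]
  [ 0.3300   0.4600   0.2850]
  [ 0.3375   0.3400   0.5850]
(I − A)⁻¹ = adj(I−A) / det(I−A) ≈
  [   2.0209     0.9988     0.8362]
  [   1.5331     2.1370     1.3240]
  [   1.5679     1.5796     2.7178]
First solve x = (I − A)⁻¹ d = adj(I−A)·d / det(I−A); in particular x_A = (0.3300·30 + 0.4600·50 + 0.2850·10) / 0.21525 = 35.75 / 0.21525 ≈ 166.0859.
Intermediate flow from A to A: z_AA = a_AA · x_A = 0.10 × 35.75 / 0.21525 = 3.575 / 0.21525 ≈ 16.61.

z_AA = 16.61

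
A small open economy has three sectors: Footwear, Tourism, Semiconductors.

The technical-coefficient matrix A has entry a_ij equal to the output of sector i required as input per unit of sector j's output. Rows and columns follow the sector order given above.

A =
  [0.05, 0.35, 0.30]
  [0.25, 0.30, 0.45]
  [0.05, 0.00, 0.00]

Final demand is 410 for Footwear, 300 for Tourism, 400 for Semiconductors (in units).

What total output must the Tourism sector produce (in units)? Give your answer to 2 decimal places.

I − A =
  [   0.95    -0.35    -0.30]
  [  -0.25     0.70    -0.45]
  [  -0.05     0.00     1.00]
Cofactors of I−A, C_ij = (−1)^(i+j)·(minor ij) (rows/columns in the sector order above):
  C_11 = (0.70)(1.00) − (-0.45)(0.00) = 0.7000
  C_12 = −[(-0.25)(1.00) − (-0.45)(-0.05)] = 0.2725
  C_13 = (-0.25)(0.00) − (0.70)(-0.05) = 0.0350
  C_21 = −[(-0.35)(1.00) − (-0.30)(0.00)] = 0.3500
  C_22 = (0.95)(1.00) − (-0.30)(-0.05) = 0.9350
  C_23 = −[(0.95)(0.00) − (-0.35)(-0.05)] = 0.0175
  C_31 = (-0.35)(-0.45) − (-0.30)(0.70) = 0.3675
  C_32 = −[(0.95)(-0.45) − (-0.30)(-0.25)] = 0.5025
  C_33 = (0.95)(0.70) − (-0.35)(-0.25) = 0.5775
det(I−A) = Σ_j (I−A)_1j·C_1j = (0.95)(0.7000) + (-0.35)(0.2725) + (-0.30)(0.0350) = 0.559125
adj(I−A) = Cᵀ =
  [ 0.7000   0.3500   0.3675]
  [ 0.2725   0.9350   0.5025]
  [ 0.0350   0.0175   0.5775]
(I − A)⁻¹ = adj(I−A) / det(I−A) ≈
  [   1.2520     0.6260     0.6573]
  [   0.4874     1.6723     0.8987]
  [   0.0626     0.0313     1.0329]
x = (I − A)⁻¹ d = adj(I−A)·d / det(I−A), with det(I−A) = 0.559125:
  x_F = (0.7000·410 + 0.3500·300 + 0.3675·400) / 0.559125 = 539.00 / 0.559125 ≈ 964.01
  x_T = (0.2725·410 + 0.9350·300 + 0.5025·400) / 0.559125 = 593.225 / 0.559125 ≈ 1060.99
  x_S = (0.0350·410 + 0.0175·300 + 0.5775·400) / 0.559125 = 250.60 / 0.559125 ≈ 448.20

x_T = 1060.99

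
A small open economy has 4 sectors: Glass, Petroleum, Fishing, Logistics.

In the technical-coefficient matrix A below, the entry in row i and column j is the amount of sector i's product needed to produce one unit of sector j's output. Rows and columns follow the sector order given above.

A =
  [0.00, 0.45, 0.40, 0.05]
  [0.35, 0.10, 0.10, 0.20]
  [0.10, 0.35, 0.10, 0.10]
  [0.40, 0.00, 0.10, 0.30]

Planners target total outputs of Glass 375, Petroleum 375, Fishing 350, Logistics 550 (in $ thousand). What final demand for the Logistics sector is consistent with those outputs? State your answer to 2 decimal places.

d_4 = 200.00

I − A =
  [   1.00    -0.45    -0.40    -0.05]
  [  -0.35     0.90    -0.10    -0.20]
  [  -0.10    -0.35     0.90    -0.10]
  [  -0.40     0.00    -0.10     0.70]
d = (I − A) x:
  d_1 = (+1.00)·375 + (-0.45)·375 + (-0.40)·350 + (-0.05)·550 = 38.75
  d_2 = (-0.35)·375 + (+0.90)·375 + (-0.10)·350 + (-0.20)·550 = 61.25
  d_3 = (-0.10)·375 + (-0.35)·375 + (+0.90)·350 + (-0.10)·550 = 91.25
  d_4 = (-0.40)·375 + (+0.00)·375 + (-0.10)·350 + (+0.70)·550 = 200.00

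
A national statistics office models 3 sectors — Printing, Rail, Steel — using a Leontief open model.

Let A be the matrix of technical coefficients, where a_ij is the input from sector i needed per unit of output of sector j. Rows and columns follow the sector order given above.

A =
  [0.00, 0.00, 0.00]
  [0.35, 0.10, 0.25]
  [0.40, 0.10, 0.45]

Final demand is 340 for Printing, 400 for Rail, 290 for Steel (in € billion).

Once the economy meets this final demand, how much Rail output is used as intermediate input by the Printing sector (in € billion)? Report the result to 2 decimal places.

z_RP = 119.00

I − A =
  [   1.00     0.00     0.00]
  [  -0.35     0.90    -0.25]
  [  -0.40    -0.10     0.55]
Cofactors of I−A, C_ij = (−1)^(i+j)·(minor ij) (rows/columns in the sector order above):
  C_11 = (0.90)(0.55) − (-0.25)(-0.10) = 0.4700
  C_12 = −[(-0.35)(0.55) − (-0.25)(-0.40)] = 0.2925
  C_13 = (-0.35)(-0.10) − (0.90)(-0.40) = 0.3950
  C_21 = −[(0.00)(0.55) − (0.00)(-0.10)] = 0.0000
  C_22 = (1.00)(0.55) − (0.00)(-0.40) = 0.5500
  C_23 = −[(1.00)(-0.10) − (0.00)(-0.40)] = 0.1000
  C_31 = (0.00)(-0.25) − (0.00)(0.90) = 0.0000
  C_32 = −[(1.00)(-0.25) − (0.00)(-0.35)] = 0.2500
  C_33 = (1.00)(0.90) − (0.00)(-0.35) = 0.9000
det(I−A) = Σ_j (I−A)_1j·C_1j = (1.00)(0.4700) + (0.00)(0.2925) + (0.00)(0.3950) = 0.4700
adj(I−A) = Cᵀ =
  [ 0.4700   0.0000   0.0000]
  [ 0.2925   0.5500   0.2500]
  [ 0.3950   0.1000   0.9000]
(I − A)⁻¹ = adj(I−A) / det(I−A) ≈
  [   1.0000     0.0000     0.0000]
  [   0.6223     1.1702     0.5319]
  [   0.8404     0.2128     1.9149]
First solve x = (I − A)⁻¹ d = adj(I−A)·d / det(I−A); in particular x_P = (0.4700·340 + 0.0000·400 + 0.0000·290) / 0.4700 = 159.80 / 0.4700 = 340.0000.
Intermediate flow from R to P: z_RP = a_RP · x_P = 0.35 × 159.80 / 0.4700 = 55.93 / 0.4700 = 119.00.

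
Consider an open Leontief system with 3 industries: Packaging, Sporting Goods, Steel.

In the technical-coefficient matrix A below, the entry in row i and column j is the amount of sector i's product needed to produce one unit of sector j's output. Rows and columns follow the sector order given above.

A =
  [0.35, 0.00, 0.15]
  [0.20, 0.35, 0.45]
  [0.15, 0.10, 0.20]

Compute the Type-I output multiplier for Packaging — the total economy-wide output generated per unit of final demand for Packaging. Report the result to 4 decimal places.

I − A =
  [   0.65     0.00    -0.15]
  [  -0.20     0.65    -0.45]
  [  -0.15    -0.10     0.80]
Cofactors of I−A, C_ij = (−1)^(i+j)·(minor ij) (rows/columns in the sector order above):
  C_11 = (0.65)(0.80) − (-0.45)(-0.10) = 0.4750
  C_12 = −[(-0.20)(0.80) − (-0.45)(-0.15)] = 0.2275
  C_13 = (-0.20)(-0.10) − (0.65)(-0.15) = 0.1175
  C_21 = −[(0.00)(0.80) − (-0.15)(-0.10)] = 0.0150
  C_22 = (0.65)(0.80) − (-0.15)(-0.15) = 0.4975
  C_23 = −[(0.65)(-0.10) − (0.00)(-0.15)] = 0.0650
  C_31 = (0.00)(-0.45) − (-0.15)(0.65) = 0.0975
  C_32 = −[(0.65)(-0.45) − (-0.15)(-0.20)] = 0.3225
  C_33 = (0.65)(0.65) − (0.00)(-0.20) = 0.4225
det(I−A) = Σ_j (I−A)_1j·C_1j = (0.65)(0.4750) + (0.00)(0.2275) + (-0.15)(0.1175) = 0.291125
adj(I−A) = Cᵀ =
  [ 0.4750   0.0150   0.0975]
  [ 0.2275   0.4975   0.3225]
  [ 0.1175   0.0650   0.4225]
(I − A)⁻¹ = adj(I−A) / det(I−A) ≈
  [   1.63160     0.05152     0.33491]
  [   0.78145     1.70889     1.10777]
  [   0.40361     0.22327     1.45127]
The output multiplier for sector j is the column-j sum of the Leontief inverse (I − A)⁻¹ = adj(I−A) / det(I−A).
Column 1 of adj(I−A): (0.4750, 0.2275, 0.1175); det(I−A) = 0.291125.
m_1 = (0.4750 + 0.2275 + 0.1175) / 0.291125 = 0.82 / 0.291125 ≈ 2.8167.

m_1 = 2.8167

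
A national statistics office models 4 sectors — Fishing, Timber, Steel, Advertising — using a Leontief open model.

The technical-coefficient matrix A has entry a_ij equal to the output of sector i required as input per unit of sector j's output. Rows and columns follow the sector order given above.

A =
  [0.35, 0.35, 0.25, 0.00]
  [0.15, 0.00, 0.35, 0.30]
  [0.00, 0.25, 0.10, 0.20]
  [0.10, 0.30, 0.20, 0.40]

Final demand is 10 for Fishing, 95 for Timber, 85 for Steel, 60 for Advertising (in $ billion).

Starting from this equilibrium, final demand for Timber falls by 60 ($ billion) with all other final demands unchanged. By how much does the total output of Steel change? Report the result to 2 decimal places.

I − A =
  [   0.65    -0.35    -0.25     0.00]
  [  -0.15     1.00    -0.35    -0.30]
  [   0.00    -0.25     0.90    -0.20]
  [  -0.10    -0.30    -0.20     0.60]
Compute the cofactors C_ij = (−1)^(i+j)·(3×3 minor ij) of I−A; the adjugate is their transpose:
adj(I−A) = Cᵀ =
  [ 0.33050   0.22750   0.22200   0.18775]
  [ 0.10900   0.32000   0.20550   0.22850]
  [ 0.05900   0.14350   0.28950   0.16825]
  [ 0.12925   0.24575   0.23625   0.47150]
det(I−A) = Σ_j (I−A)_1j·C_1j = (0.65)(0.33050) + (-0.35)(0.10900) + (-0.25)(0.05900) + (0.00)(0.12925) = 0.161925
(I − A)⁻¹ = adj(I−A) / det(I−A) ≈
  [   2.0411     1.4050     1.3710     1.1595]
  [   0.6732     1.9762     1.2691     1.4111]
  [   0.3644     0.8862     1.7879     1.0391]
  [   0.7982     1.5177     1.4590     2.9118]
Δx = (I − A)⁻¹ Δd with Δd having -60 in the Timber component and 0 elsewhere.
So Δx_S = L_ST · (-60), where L_ST = adj(I−A)_ST / det(I−A) = 0.14350 / 0.161925.
Δx_S = 0.14350 × (-60) / 0.161925 = -8.61 / 0.161925 ≈ -53.17.

Δx_S = -53.17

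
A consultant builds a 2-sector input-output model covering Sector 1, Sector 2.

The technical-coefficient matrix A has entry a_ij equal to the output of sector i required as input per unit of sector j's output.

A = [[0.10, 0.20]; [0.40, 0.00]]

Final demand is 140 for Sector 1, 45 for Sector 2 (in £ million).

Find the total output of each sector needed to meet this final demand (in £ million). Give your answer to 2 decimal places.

x_1 = 181.71, x_2 = 117.68

I − A =
  [   0.90    -0.20]
  [  -0.40     1.00]
det(I−A) = (0.90)(1.00) − (-0.20)(-0.40) = 0.8200
adj(I−A) = [[1.00, 0.20], [0.40, 0.90]]
(I − A)⁻¹ = adj(I−A) / det(I−A) ≈
  [   1.2195     0.2439]
  [   0.4878     1.0976]
x = (I − A)⁻¹ d = adj(I−A)·d / det(I−A), with det(I−A) = 0.8200:
  x_1 = (1.00·140 + 0.20·45) / 0.8200 = 149.00 / 0.8200 ≈ 181.71
  x_2 = (0.40·140 + 0.90·45) / 0.8200 = 96.50 / 0.8200 ≈ 117.68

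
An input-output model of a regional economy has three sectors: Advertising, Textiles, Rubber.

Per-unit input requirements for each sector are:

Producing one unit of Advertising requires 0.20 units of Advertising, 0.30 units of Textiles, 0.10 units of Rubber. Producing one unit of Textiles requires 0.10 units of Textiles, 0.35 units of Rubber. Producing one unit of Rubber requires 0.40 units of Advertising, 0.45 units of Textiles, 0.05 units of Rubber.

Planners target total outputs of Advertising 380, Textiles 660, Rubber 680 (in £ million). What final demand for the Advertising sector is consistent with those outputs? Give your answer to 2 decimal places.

d_1 = 32.00

I − A =
  [   0.80     0.00    -0.40]
  [  -0.30     0.90    -0.45]
  [  -0.10    -0.35     0.95]
d = (I − A) x:
  d_1 = (+0.80)·380 + (+0.00)·660 + (-0.40)·680 = 32.00
  d_2 = (-0.30)·380 + (+0.90)·660 + (-0.45)·680 = 174.00
  d_3 = (-0.10)·380 + (-0.35)·660 + (+0.95)·680 = 377.00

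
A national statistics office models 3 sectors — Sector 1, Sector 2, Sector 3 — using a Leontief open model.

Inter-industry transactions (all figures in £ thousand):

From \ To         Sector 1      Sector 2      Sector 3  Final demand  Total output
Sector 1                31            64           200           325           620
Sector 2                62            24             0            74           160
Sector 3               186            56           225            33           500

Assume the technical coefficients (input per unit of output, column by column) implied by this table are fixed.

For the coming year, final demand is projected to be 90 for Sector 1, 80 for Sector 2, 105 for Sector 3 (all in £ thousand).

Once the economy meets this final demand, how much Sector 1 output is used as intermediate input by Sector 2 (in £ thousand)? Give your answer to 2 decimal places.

z_12 = 54.03

Technical coefficients a_ij = z_ij / X_j:
  a_11 = 31/620 = 0.05, a_21 = 62/620 = 0.10, a_31 = 186/620 = 0.30
  a_12 = 64/160 = 0.40, a_22 = 24/160 = 0.15, a_32 = 56/160 = 0.35
  a_13 = 200/500 = 0.40, a_23 = 0/500 = 0.00, a_33 = 225/500 = 0.45
I − A =
  [   0.95    -0.40    -0.40]
  [  -0.10     0.85     0.00]
  [  -0.30    -0.35     0.55]
Cofactors of I−A, C_ij = (−1)^(i+j)·(minor ij) (rows/columns in the sector order above):
  C_11 = (0.85)(0.55) − (0.00)(-0.35) = 0.4675
  C_12 = −[(-0.10)(0.55) − (0.00)(-0.30)] = 0.0550
  C_13 = (-0.10)(-0.35) − (0.85)(-0.30) = 0.2900
  C_21 = −[(-0.40)(0.55) − (-0.40)(-0.35)] = 0.3600
  C_22 = (0.95)(0.55) − (-0.40)(-0.30) = 0.4025
  C_23 = −[(0.95)(-0.35) − (-0.40)(-0.30)] = 0.4525
  C_31 = (-0.40)(0.00) − (-0.40)(0.85) = 0.3400
  C_32 = −[(0.95)(0.00) − (-0.40)(-0.10)] = 0.0400
  C_33 = (0.95)(0.85) − (-0.40)(-0.10) = 0.7675
det(I−A) = Σ_j (I−A)_1j·C_1j = (0.95)(0.4675) + (-0.40)(0.0550) + (-0.40)(0.2900) = 0.306125
adj(I−A) = Cᵀ =
  [ 0.4675   0.3600   0.3400]
  [ 0.0550   0.4025   0.0400]
  [ 0.2900   0.4525   0.7675]
(I − A)⁻¹ = adj(I−A) / det(I−A) ≈
  [   1.5272     1.1760     1.1107]
  [   0.1797     1.3148     0.1307]
  [   0.9473     1.4782     2.5071]
First solve x = (I − A)⁻¹ d = adj(I−A)·d / det(I−A); in particular x_2 = (0.0550·90 + 0.4025·80 + 0.0400·105) / 0.306125 = 41.35 / 0.306125 ≈ 135.0755.
Intermediate flow from 1 to 2: z_12 = a_12 · x_2 = 0.40 × 41.35 / 0.306125 = 16.54 / 0.306125 ≈ 54.03.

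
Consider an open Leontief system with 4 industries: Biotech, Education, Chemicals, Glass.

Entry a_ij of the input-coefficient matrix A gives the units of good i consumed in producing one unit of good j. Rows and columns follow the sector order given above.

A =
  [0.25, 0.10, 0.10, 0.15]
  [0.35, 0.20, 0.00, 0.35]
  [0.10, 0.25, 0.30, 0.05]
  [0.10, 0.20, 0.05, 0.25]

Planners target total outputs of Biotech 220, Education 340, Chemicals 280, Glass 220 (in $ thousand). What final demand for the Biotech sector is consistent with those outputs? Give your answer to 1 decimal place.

d_B = 70.0

I − A =
  [   0.75    -0.10    -0.10    -0.15]
  [  -0.35     0.80     0.00    -0.35]
  [  -0.10    -0.25     0.70    -0.05]
  [  -0.10    -0.20    -0.05     0.75]
d = (I − A) x:
  d_B = (+0.75)·220 + (-0.10)·340 + (-0.10)·280 + (-0.15)·220 = 70.0
  d_E = (-0.35)·220 + (+0.80)·340 + (+0.00)·280 + (-0.35)·220 = 118.0
  d_C = (-0.10)·220 + (-0.25)·340 + (+0.70)·280 + (-0.05)·220 = 78.0
  d_G = (-0.10)·220 + (-0.20)·340 + (-0.05)·280 + (+0.75)·220 = 61.0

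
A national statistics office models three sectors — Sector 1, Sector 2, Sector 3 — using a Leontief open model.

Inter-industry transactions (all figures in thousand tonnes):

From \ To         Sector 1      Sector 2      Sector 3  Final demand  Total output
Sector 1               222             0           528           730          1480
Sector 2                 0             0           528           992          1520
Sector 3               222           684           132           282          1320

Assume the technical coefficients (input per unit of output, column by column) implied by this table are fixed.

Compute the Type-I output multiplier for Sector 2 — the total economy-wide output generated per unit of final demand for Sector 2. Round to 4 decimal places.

Technical coefficients a_ij = z_ij / X_j:
  a_11 = 222/1480 = 0.15, a_21 = 0/1480 = 0.00, a_31 = 222/1480 = 0.15
  a_12 = 0/1520 = 0.00, a_22 = 0/1520 = 0.00, a_32 = 684/1520 = 0.45
  a_13 = 528/1320 = 0.40, a_23 = 528/1320 = 0.40, a_33 = 132/1320 = 0.10
I − A =
  [   0.85     0.00    -0.40]
  [   0.00     1.00    -0.40]
  [  -0.15    -0.45     0.90]
Cofactors of I−A, C_ij = (−1)^(i+j)·(minor ij) (rows/columns in the sector order above):
  C_11 = (1.00)(0.90) − (-0.40)(-0.45) = 0.7200
  C_12 = −[(0.00)(0.90) − (-0.40)(-0.15)] = 0.0600
  C_13 = (0.00)(-0.45) − (1.00)(-0.15) = 0.1500
  C_21 = −[(0.00)(0.90) − (-0.40)(-0.45)] = 0.1800
  C_22 = (0.85)(0.90) − (-0.40)(-0.15) = 0.7050
  C_23 = −[(0.85)(-0.45) − (0.00)(-0.15)] = 0.3825
  C_31 = (0.00)(-0.40) − (-0.40)(1.00) = 0.4000
  C_32 = −[(0.85)(-0.40) − (-0.40)(0.00)] = 0.3400
  C_33 = (0.85)(1.00) − (0.00)(0.00) = 0.8500
det(I−A) = Σ_j (I−A)_1j·C_1j = (0.85)(0.7200) + (0.00)(0.0600) + (-0.40)(0.1500) = 0.5520
adj(I−A) = Cᵀ =
  [ 0.7200   0.1800   0.4000]
  [ 0.0600   0.7050   0.3400]
  [ 0.1500   0.3825   0.8500]
(I − A)⁻¹ = adj(I−A) / det(I−A) ≈
  [   1.30435     0.32609     0.72464]
  [   0.10870     1.27717     0.61594]
  [   0.27174     0.69293     1.53986]
The output multiplier for sector j is the column-j sum of the Leontief inverse (I − A)⁻¹ = adj(I−A) / det(I−A).
Column 2 of adj(I−A): (0.1800, 0.7050, 0.3825); det(I−A) = 0.5520.
m_2 = (0.1800 + 0.7050 + 0.3825) / 0.5520 = 1.2675 / 0.5520 ≈ 2.2962.

m_2 = 2.2962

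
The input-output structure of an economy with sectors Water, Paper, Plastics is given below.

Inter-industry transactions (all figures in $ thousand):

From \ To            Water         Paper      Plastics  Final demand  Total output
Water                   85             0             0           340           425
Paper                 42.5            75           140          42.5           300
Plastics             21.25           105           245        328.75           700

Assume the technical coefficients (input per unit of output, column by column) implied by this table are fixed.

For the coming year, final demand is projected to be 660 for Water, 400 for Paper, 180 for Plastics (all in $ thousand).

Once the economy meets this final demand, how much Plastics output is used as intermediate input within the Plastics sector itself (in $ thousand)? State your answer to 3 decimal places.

z_33 = 280.681

Technical coefficients a_ij = z_ij / X_j:
  a_11 = 85/425 = 0.20, a_21 = 42.5/425 = 0.10, a_31 = 21.25/425 = 0.05
  a_12 = 0/300 = 0.00, a_22 = 75/300 = 0.25, a_32 = 105/300 = 0.35
  a_13 = 0/700 = 0.00, a_23 = 140/700 = 0.20, a_33 = 245/700 = 0.35
I − A =
  [   0.80     0.00     0.00]
  [  -0.10     0.75    -0.20]
  [  -0.05    -0.35     0.65]
Cofactors of I−A, C_ij = (−1)^(i+j)·(minor ij) (rows/columns in the sector order above):
  C_11 = (0.75)(0.65) − (-0.20)(-0.35) = 0.4175
  C_12 = −[(-0.10)(0.65) − (-0.20)(-0.05)] = 0.0750
  C_13 = (-0.10)(-0.35) − (0.75)(-0.05) = 0.0725
  C_21 = −[(0.00)(0.65) − (0.00)(-0.35)] = 0.0000
  C_22 = (0.80)(0.65) − (0.00)(-0.05) = 0.5200
  C_23 = −[(0.80)(-0.35) − (0.00)(-0.05)] = 0.2800
  C_31 = (0.00)(-0.20) − (0.00)(0.75) = 0.0000
  C_32 = −[(0.80)(-0.20) − (0.00)(-0.10)] = 0.1600
  C_33 = (0.80)(0.75) − (0.00)(-0.10) = 0.6000
det(I−A) = Σ_j (I−A)_1j·C_1j = (0.80)(0.4175) + (0.00)(0.0750) + (0.00)(0.0725) = 0.3340
adj(I−A) = Cᵀ =
  [ 0.4175   0.0000   0.0000]
  [ 0.0750   0.5200   0.1600]
  [ 0.0725   0.2800   0.6000]
(I − A)⁻¹ = adj(I−A) / det(I−A) ≈
  [   1.2500     0.0000     0.0000]
  [   0.2246     1.5569     0.4790]
  [   0.2171     0.8383     1.7964]
First solve x = (I − A)⁻¹ d = adj(I−A)·d / det(I−A); in particular x_3 = (0.0725·660 + 0.2800·400 + 0.6000·180) / 0.3340 = 267.85 / 0.3340 ≈ 801.94611.
Intermediate flow from 3 to 3: z_33 = a_33 · x_3 = 0.35 × 267.85 / 0.3340 = 93.7475 / 0.3340 ≈ 280.681.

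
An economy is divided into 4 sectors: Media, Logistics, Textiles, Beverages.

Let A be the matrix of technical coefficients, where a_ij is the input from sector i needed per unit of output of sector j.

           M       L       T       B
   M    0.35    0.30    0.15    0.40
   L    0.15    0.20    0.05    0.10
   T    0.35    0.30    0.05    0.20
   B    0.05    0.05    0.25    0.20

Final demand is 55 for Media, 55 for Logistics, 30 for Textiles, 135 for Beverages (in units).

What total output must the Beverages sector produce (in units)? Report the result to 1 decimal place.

I − A =
  [   0.65    -0.30    -0.15    -0.40]
  [  -0.15     0.80    -0.05    -0.10]
  [  -0.35    -0.30     0.95    -0.20]
  [  -0.05    -0.05    -0.25     0.80]
Compute the cofactors C_ij = (−1)^(i+j)·(3×3 minor ij) of I−A; the adjugate is their transpose:
adj(I−A) = Cᵀ =
  [ 0.54325   0.29950   0.19575   0.35800]
  [ 0.13450   0.36400   0.07500   0.13150]
  [ 0.26925   0.25050   0.35625   0.25500]
  [ 0.12650   0.11975   0.12825   0.38750]
det(I−A) = Σ_j (I−A)_1j·C_1j = (0.65)(0.54325) + (-0.30)(0.13450) + (-0.15)(0.26925) + (-0.40)(0.12650) = 0.221775
(I − A)⁻¹ = adj(I−A) / det(I−A) ≈
  [   2.4496     1.3505     0.8827     1.6142]
  [   0.6065     1.6413     0.3382     0.5929]
  [   1.2141     1.1295     1.6064     1.1498]
  [   0.5704     0.5400     0.5783     1.7473]
x = (I − A)⁻¹ d = adj(I−A)·d / det(I−A), with det(I−A) = 0.221775:
  x_M = (0.54325·55 + 0.29950·55 + 0.19575·30 + 0.35800·135) / 0.221775 = 100.55375 / 0.221775 ≈ 453.4
  x_L = (0.13450·55 + 0.36400·55 + 0.07500·30 + 0.13150·135) / 0.221775 = 47.42 / 0.221775 ≈ 213.8
  x_T = (0.26925·55 + 0.25050·55 + 0.35625·30 + 0.25500·135) / 0.221775 = 73.69875 / 0.221775 ≈ 332.3
  x_B = (0.12650·55 + 0.11975·55 + 0.12825·30 + 0.38750·135) / 0.221775 = 69.70375 / 0.221775 ≈ 314.3

x_B = 314.3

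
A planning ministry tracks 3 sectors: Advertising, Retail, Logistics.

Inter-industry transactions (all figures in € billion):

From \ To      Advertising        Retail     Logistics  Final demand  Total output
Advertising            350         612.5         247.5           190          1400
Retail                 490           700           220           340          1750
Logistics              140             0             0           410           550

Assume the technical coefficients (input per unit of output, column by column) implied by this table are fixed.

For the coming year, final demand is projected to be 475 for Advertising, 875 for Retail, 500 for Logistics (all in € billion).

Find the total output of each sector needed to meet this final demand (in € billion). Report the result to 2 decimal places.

Technical coefficients a_ij = z_ij / X_j:
  a_11 = 350/1400 = 0.25, a_21 = 490/1400 = 0.35, a_31 = 140/1400 = 0.10
  a_12 = 612.5/1750 = 0.35, a_22 = 700/1750 = 0.40, a_32 = 0/1750 = 0.00
  a_13 = 247.5/550 = 0.45, a_23 = 220/550 = 0.40, a_33 = 0/550 = 0.00
I − A =
  [   0.75    -0.35    -0.45]
  [  -0.35     0.60    -0.40]
  [  -0.10     0.00     1.00]
Cofactors of I−A, C_ij = (−1)^(i+j)·(minor ij) (rows/columns in the sector order above):
  C_11 = (0.60)(1.00) − (-0.40)(0.00) = 0.6000
  C_12 = −[(-0.35)(1.00) − (-0.40)(-0.10)] = 0.3900
  C_13 = (-0.35)(0.00) − (0.60)(-0.10) = 0.0600
  C_21 = −[(-0.35)(1.00) − (-0.45)(0.00)] = 0.3500
  C_22 = (0.75)(1.00) − (-0.45)(-0.10) = 0.7050
  C_23 = −[(0.75)(0.00) − (-0.35)(-0.10)] = 0.0350
  C_31 = (-0.35)(-0.40) − (-0.45)(0.60) = 0.4100
  C_32 = −[(0.75)(-0.40) − (-0.45)(-0.35)] = 0.4575
  C_33 = (0.75)(0.60) − (-0.35)(-0.35) = 0.3275
det(I−A) = Σ_j (I−A)_1j·C_1j = (0.75)(0.6000) + (-0.35)(0.3900) + (-0.45)(0.0600) = 0.2865
adj(I−A) = Cᵀ =
  [ 0.6000   0.3500   0.4100]
  [ 0.3900   0.7050   0.4575]
  [ 0.0600   0.0350   0.3275]
(I − A)⁻¹ = adj(I−A) / det(I−A) ≈
  [   2.0942     1.2216     1.4311]
  [   1.3613     2.4607     1.5969]
  [   0.2094     0.1222     1.1431]
x = (I − A)⁻¹ d = adj(I−A)·d / det(I−A), with det(I−A) = 0.2865:
  x_1 = (0.6000·475 + 0.3500·875 + 0.4100·500) / 0.2865 = 796.25 / 0.2865 ≈ 2779.23
  x_2 = (0.3900·475 + 0.7050·875 + 0.4575·500) / 0.2865 = 1030.875 / 0.2865 ≈ 3598.17
  x_3 = (0.0600·475 + 0.0350·875 + 0.3275·500) / 0.2865 = 222.875 / 0.2865 ≈ 777.92

x_1 = 2779.23, x_2 = 3598.17, x_3 = 777.92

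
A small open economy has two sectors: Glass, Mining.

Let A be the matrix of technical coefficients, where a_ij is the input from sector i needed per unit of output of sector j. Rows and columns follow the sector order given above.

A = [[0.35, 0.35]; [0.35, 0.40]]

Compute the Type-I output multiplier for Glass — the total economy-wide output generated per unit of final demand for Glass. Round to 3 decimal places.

I − A =
  [   0.65    -0.35]
  [  -0.35     0.60]
det(I−A) = (0.65)(0.60) − (-0.35)(-0.35) = 0.2675
adj(I−A) = [[0.60, 0.35], [0.35, 0.65]]
(I − A)⁻¹ = adj(I−A) / det(I−A) ≈
  [   2.2430     1.3084]
  [   1.3084     2.4299]
The output multiplier for sector j is the column-j sum of the Leontief inverse (I − A)⁻¹ = adj(I−A) / det(I−A).
Column G of adj(I−A): (0.60, 0.35); det(I−A) = 0.2675.
m_G = (0.60 + 0.35) / 0.2675 = 0.95 / 0.2675 ≈ 3.551.

m_G = 3.551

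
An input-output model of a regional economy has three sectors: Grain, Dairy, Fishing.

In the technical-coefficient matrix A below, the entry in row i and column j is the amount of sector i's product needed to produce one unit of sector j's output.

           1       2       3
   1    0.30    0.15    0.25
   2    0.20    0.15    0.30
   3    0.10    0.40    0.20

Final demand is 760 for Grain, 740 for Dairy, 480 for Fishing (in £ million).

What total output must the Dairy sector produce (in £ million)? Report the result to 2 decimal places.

x_2 = 2063.93

I − A =
  [   0.70    -0.15    -0.25]
  [  -0.20     0.85    -0.30]
  [  -0.10    -0.40     0.80]
Cofactors of I−A, C_ij = (−1)^(i+j)·(minor ij) (rows/columns in the sector order above):
  C_11 = (0.85)(0.80) − (-0.30)(-0.40) = 0.5600
  C_12 = −[(-0.20)(0.80) − (-0.30)(-0.10)] = 0.1900
  C_13 = (-0.20)(-0.40) − (0.85)(-0.10) = 0.1650
  C_21 = −[(-0.15)(0.80) − (-0.25)(-0.40)] = 0.2200
  C_22 = (0.70)(0.80) − (-0.25)(-0.10) = 0.5350
  C_23 = −[(0.70)(-0.40) − (-0.15)(-0.10)] = 0.2950
  C_31 = (-0.15)(-0.30) − (-0.25)(0.85) = 0.2575
  C_32 = −[(0.70)(-0.30) − (-0.25)(-0.20)] = 0.2600
  C_33 = (0.70)(0.85) − (-0.15)(-0.20) = 0.5650
det(I−A) = Σ_j (I−A)_1j·C_1j = (0.70)(0.5600) + (-0.15)(0.1900) + (-0.25)(0.1650) = 0.32225
adj(I−A) = Cᵀ =
  [ 0.5600   0.2200   0.2575]
  [ 0.1900   0.5350   0.2600]
  [ 0.1650   0.2950   0.5650]
(I − A)⁻¹ = adj(I−A) / det(I−A) ≈
  [   1.7378     0.6827     0.7991]
  [   0.5896     1.6602     0.8068]
  [   0.5120     0.9154     1.7533]
x = (I − A)⁻¹ d = adj(I−A)·d / det(I−A), with det(I−A) = 0.32225:
  x_1 = (0.5600·760 + 0.2200·740 + 0.2575·480) / 0.32225 = 712.00 / 0.32225 ≈ 2209.46
  x_2 = (0.1900·760 + 0.5350·740 + 0.2600·480) / 0.32225 = 665.10 / 0.32225 ≈ 2063.93
  x_3 = (0.1650·760 + 0.2950·740 + 0.5650·480) / 0.32225 = 614.90 / 0.32225 ≈ 1908.15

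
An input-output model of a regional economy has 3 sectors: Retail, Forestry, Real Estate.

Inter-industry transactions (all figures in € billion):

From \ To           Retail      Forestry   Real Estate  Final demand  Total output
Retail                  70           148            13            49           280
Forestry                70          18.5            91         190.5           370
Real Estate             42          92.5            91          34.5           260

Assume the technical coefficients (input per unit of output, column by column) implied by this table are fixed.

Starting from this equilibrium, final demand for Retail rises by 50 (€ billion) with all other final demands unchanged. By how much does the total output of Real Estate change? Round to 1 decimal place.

Technical coefficients a_ij = z_ij / X_j:
  a_11 = 70/280 = 0.25, a_21 = 70/280 = 0.25, a_31 = 42/280 = 0.15
  a_12 = 148/370 = 0.40, a_22 = 18.5/370 = 0.05, a_32 = 92.5/370 = 0.25
  a_13 = 13/260 = 0.05, a_23 = 91/260 = 0.35, a_33 = 91/260 = 0.35
I − A =
  [   0.75    -0.40    -0.05]
  [  -0.25     0.95    -0.35]
  [  -0.15    -0.25     0.65]
Cofactors of I−A, C_ij = (−1)^(i+j)·(minor ij) (rows/columns in the sector order above):
  C_11 = (0.95)(0.65) − (-0.35)(-0.25) = 0.5300
  C_12 = −[(-0.25)(0.65) − (-0.35)(-0.15)] = 0.2150
  C_13 = (-0.25)(-0.25) − (0.95)(-0.15) = 0.2050
  C_21 = −[(-0.40)(0.65) − (-0.05)(-0.25)] = 0.2725
  C_22 = (0.75)(0.65) − (-0.05)(-0.15) = 0.4800
  C_23 = −[(0.75)(-0.25) − (-0.40)(-0.15)] = 0.2475
  C_31 = (-0.40)(-0.35) − (-0.05)(0.95) = 0.1875
  C_32 = −[(0.75)(-0.35) − (-0.05)(-0.25)] = 0.2750
  C_33 = (0.75)(0.95) − (-0.40)(-0.25) = 0.6125
det(I−A) = Σ_j (I−A)_1j·C_1j = (0.75)(0.5300) + (-0.40)(0.2150) + (-0.05)(0.2050) = 0.30125
adj(I−A) = Cᵀ =
  [ 0.5300   0.2725   0.1875]
  [ 0.2150   0.4800   0.2750]
  [ 0.2050   0.2475   0.6125]
(I − A)⁻¹ = adj(I−A) / det(I−A) ≈
  [   1.7593     0.9046     0.6224]
  [   0.7137     1.5934     0.9129]
  [   0.6805     0.8216     2.0332]
Δx = (I − A)⁻¹ Δd with Δd having +50 in the Retail component and 0 elsewhere.
So Δx_3 = L_31 · (+50), where L_31 = adj(I−A)_31 / det(I−A) = 0.2050 / 0.30125.
Δx_3 = 0.2050 × (+50) / 0.30125 = 10.25 / 0.30125 ≈ 34.0.

Δx_3 = 34.0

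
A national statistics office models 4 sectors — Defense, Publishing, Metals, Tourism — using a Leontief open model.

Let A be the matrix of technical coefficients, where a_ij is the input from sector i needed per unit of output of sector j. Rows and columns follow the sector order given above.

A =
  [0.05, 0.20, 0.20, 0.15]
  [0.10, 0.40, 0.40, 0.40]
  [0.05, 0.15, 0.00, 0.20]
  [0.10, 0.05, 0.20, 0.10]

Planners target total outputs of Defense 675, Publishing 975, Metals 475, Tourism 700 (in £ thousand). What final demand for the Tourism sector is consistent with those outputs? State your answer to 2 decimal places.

d_4 = 418.75

I − A =
  [   0.95    -0.20    -0.20    -0.15]
  [  -0.10     0.60    -0.40    -0.40]
  [  -0.05    -0.15     1.00    -0.20]
  [  -0.10    -0.05    -0.20     0.90]
d = (I − A) x:
  d_1 = (+0.95)·675 + (-0.20)·975 + (-0.20)·475 + (-0.15)·700 = 246.25
  d_2 = (-0.10)·675 + (+0.60)·975 + (-0.40)·475 + (-0.40)·700 = 47.50
  d_3 = (-0.05)·675 + (-0.15)·975 + (+1.00)·475 + (-0.20)·700 = 155.00
  d_4 = (-0.10)·675 + (-0.05)·975 + (-0.20)·475 + (+0.90)·700 = 418.75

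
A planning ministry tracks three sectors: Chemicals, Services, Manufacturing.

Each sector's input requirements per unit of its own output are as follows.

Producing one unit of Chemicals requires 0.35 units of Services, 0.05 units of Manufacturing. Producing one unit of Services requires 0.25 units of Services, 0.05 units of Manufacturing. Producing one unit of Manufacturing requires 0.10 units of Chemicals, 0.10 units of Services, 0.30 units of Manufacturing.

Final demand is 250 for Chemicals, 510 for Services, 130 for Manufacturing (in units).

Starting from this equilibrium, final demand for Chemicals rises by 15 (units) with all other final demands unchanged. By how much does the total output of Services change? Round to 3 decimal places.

I − A =
  [   1.00     0.00    -0.10]
  [  -0.35     0.75    -0.10]
  [  -0.05    -0.05     0.70]
Cofactors of I−A, C_ij = (−1)^(i+j)·(minor ij) (rows/columns in the sector order above):
  C_11 = (0.75)(0.70) − (-0.10)(-0.05) = 0.5200
  C_12 = −[(-0.35)(0.70) − (-0.10)(-0.05)] = 0.2500
  C_13 = (-0.35)(-0.05) − (0.75)(-0.05) = 0.0550
  C_21 = −[(0.00)(0.70) − (-0.10)(-0.05)] = 0.0050
  C_22 = (1.00)(0.70) − (-0.10)(-0.05) = 0.6950
  C_23 = −[(1.00)(-0.05) − (0.00)(-0.05)] = 0.0500
  C_31 = (0.00)(-0.10) − (-0.10)(0.75) = 0.0750
  C_32 = −[(1.00)(-0.10) − (-0.10)(-0.35)] = 0.1350
  C_33 = (1.00)(0.75) − (0.00)(-0.35) = 0.7500
det(I−A) = Σ_j (I−A)_1j·C_1j = (1.00)(0.5200) + (0.00)(0.2500) + (-0.10)(0.0550) = 0.5145
adj(I−A) = Cᵀ =
  [ 0.5200   0.0050   0.0750]
  [ 0.2500   0.6950   0.1350]
  [ 0.0550   0.0500   0.7500]
(I − A)⁻¹ = adj(I−A) / det(I−A) ≈
  [   1.0107     0.0097     0.1458]
  [   0.4859     1.3508     0.2624]
  [   0.1069     0.0972     1.4577]
Δx = (I − A)⁻¹ Δd with Δd having +15 in the Chemicals component and 0 elsewhere.
So Δx_2 = L_21 · (+15), where L_21 = adj(I−A)_21 / det(I−A) = 0.2500 / 0.5145.
Δx_2 = 0.2500 × (+15) / 0.5145 = 3.75 / 0.5145 ≈ 7.289.

Δx_2 = 7.289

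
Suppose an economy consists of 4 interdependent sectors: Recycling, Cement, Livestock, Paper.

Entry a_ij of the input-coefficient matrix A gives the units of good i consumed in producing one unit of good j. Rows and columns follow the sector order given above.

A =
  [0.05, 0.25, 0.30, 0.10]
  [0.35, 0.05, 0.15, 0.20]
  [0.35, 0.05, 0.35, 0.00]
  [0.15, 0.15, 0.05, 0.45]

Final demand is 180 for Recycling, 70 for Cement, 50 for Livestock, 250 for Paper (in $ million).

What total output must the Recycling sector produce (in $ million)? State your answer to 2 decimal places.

I − A =
  [   0.95    -0.25    -0.30    -0.10]
  [  -0.35     0.95    -0.15    -0.20]
  [  -0.35    -0.05     0.65     0.00]
  [  -0.15    -0.15    -0.05     0.55]
Compute the cofactors C_ij = (−1)^(i+j)·(3×3 minor ij) of I−A; the adjugate is their transpose:
adj(I−A) = Cᵀ =
  [ 0.315500   0.107625   0.177875   0.096500]
  [ 0.177000   0.270375   0.154125   0.130500]
  [ 0.183500   0.078750   0.392750   0.062000]
  [ 0.151000   0.110250   0.126250   0.404500]
det(I−A) = Σ_j (I−A)_1j·C_1j = (0.95)(0.315500) + (-0.25)(0.177000) + (-0.30)(0.183500) + (-0.10)(0.151000) = 0.185325
(I − A)⁻¹ = adj(I−A) / det(I−A) ≈
  [   1.7024     0.5807     0.9598     0.5207]
  [   0.9551     1.4589     0.8316     0.7042]
  [   0.9902     0.4249     2.1192     0.3345]
  [   0.8148     0.5949     0.6812     2.1827]
x = (I − A)⁻¹ d = adj(I−A)·d / det(I−A), with det(I−A) = 0.185325:
  x_1 = (0.315500·180 + 0.107625·70 + 0.177875·50 + 0.096500·250) / 0.185325 = 97.3425 / 0.185325 ≈ 525.25
  x_2 = (0.177000·180 + 0.270375·70 + 0.154125·50 + 0.130500·250) / 0.185325 = 91.1175 / 0.185325 ≈ 491.66
  x_3 = (0.183500·180 + 0.078750·70 + 0.392750·50 + 0.062000·250) / 0.185325 = 73.68 / 0.185325 ≈ 397.57
  x_4 = (0.151000·180 + 0.110250·70 + 0.126250·50 + 0.404500·250) / 0.185325 = 142.335 / 0.185325 ≈ 768.03

x_1 = 525.25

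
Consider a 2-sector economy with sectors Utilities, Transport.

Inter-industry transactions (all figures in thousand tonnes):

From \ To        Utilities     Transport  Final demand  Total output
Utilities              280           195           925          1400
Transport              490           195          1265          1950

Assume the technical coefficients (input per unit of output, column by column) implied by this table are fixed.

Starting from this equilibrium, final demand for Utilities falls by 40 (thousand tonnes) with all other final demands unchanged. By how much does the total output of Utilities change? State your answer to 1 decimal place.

Technical coefficients a_ij = z_ij / X_j:
  a_11 = 280/1400 = 0.20, a_21 = 490/1400 = 0.35
  a_12 = 195/1950 = 0.10, a_22 = 195/1950 = 0.10
I − A =
  [   0.80    -0.10]
  [  -0.35     0.90]
det(I−A) = (0.80)(0.90) − (-0.10)(-0.35) = 0.6850
adj(I−A) = [[0.90, 0.10], [0.35, 0.80]]
(I − A)⁻¹ = adj(I−A) / det(I−A) ≈
  [   1.3139     0.1460]
  [   0.5109     1.1679]
Δx = (I − A)⁻¹ Δd with Δd having -40 in the Utilities component and 0 elsewhere.
So Δx_1 = L_11 · (-40), where L_11 = adj(I−A)_11 / det(I−A) = 0.90 / 0.6850.
Δx_1 = 0.90 × (-40) / 0.6850 = -36.00 / 0.6850 ≈ -52.6.

Δx_1 = -52.6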